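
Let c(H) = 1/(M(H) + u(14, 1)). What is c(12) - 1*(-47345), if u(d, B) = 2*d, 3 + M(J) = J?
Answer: 1751766/37 ≈ 47345.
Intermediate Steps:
M(J) = -3 + J
c(H) = 1/(25 + H) (c(H) = 1/((-3 + H) + 2*14) = 1/((-3 + H) + 28) = 1/(25 + H))
c(12) - 1*(-47345) = 1/(25 + 12) - 1*(-47345) = 1/37 + 47345 = 1751766/37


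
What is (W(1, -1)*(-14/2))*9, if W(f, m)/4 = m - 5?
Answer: 1512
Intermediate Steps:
W(f, m) = -20 + 4*m (W(f, m) = 4*(m - 5) = 4*(-5 + m) = -20 + 4*m)
(W(1, -1)*(-14/2))*9 = ((-20 + 4*(-1))*(-14/2))*9 = ((-20 - 4)*(-14*½))*9 = -24*(-7)*9 = 168*9 = 1512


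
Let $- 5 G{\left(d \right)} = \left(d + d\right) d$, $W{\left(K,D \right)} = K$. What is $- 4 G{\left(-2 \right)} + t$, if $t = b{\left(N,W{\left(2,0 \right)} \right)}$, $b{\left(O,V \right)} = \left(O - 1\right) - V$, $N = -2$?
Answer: $\frac{7}{5} \approx 1.4$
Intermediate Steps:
$b{\left(O,V \right)} = -1 + O - V$ ($b{\left(O,V \right)} = \left(O - 1\right) - V = \left(-1 + O\right) - V = -1 + O - V$)
$G{\left(d \right)} = - \frac{2 d^{2}}{5}$ ($G{\left(d \right)} = - \frac{\left(d + d\right) d}{5} = - \frac{2 d d}{5} = - \frac{2 d^{2}}{5}$)
$t = -5$ ($t = -1 - 2 - 2 = -5$)
$- 4 G{\left(-2 \right)} + t = - 4 \left(- \frac{2 \left(-2\right)^{2}}{5}\right) - 5 = - 4 \left(\left(- \frac{2}{5}\right) 4\right) - 5 = \left(-4\right) \left(- \frac{8}{5}\right) - 5 = \frac{32}{5} - 5 = \frac{7}{5}$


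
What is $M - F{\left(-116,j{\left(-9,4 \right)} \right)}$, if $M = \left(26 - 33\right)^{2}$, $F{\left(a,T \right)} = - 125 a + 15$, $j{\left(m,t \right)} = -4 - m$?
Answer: $-14466$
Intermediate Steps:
$F{\left(a,T \right)} = 15 - 125 a$
$M = 49$ ($M = \left(-7\right)^{2} = 49$)
$M - F{\left(-116,j{\left(-9,4 \right)} \right)} = 49 - \left(15 - -14500\right) = 49 - \left(15 + 14500\right) = 49 - 14515 = -14466$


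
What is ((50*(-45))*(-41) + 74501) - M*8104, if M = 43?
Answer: -181721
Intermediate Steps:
((50*(-45))*(-41) + 74501) - M*8104 = ((50*(-45))*(-41) + 74501) - 43*8104 = (-2250*(-41) + 74501) - 1*348472 = (92250 + 74501) - 348472 = 166751 - 348472 = -181721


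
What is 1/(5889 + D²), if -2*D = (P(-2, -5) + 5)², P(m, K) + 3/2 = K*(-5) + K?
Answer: 64/5256577 ≈ 1.2175e-5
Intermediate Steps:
P(m, K) = -3/2 - 4*K (P(m, K) = -3/2 + (K*(-5) + K) = -3/2 + (-5*K + K) = -3/2 - 4*K)
D = -2209/8 (D = -((-3/2 - 4*(-5)) + 5)²/2 = -((-3/2 + 20) + 5)²/2 = -(37/2 + 5)²/2 = -(47/2)²/2 = -½*2209/4 = -2209/8 ≈ -276.13)
1/(5889 + D²) = 1/(5889 + (-2209/8)²) = 1/(5889 + 4879681/64) = 1/(5256577/64) = 64/5256577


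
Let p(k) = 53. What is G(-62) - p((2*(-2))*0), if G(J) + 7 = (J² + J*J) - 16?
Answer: 7612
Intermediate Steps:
G(J) = -23 + 2*J² (G(J) = -7 + ((J² + J*J) - 16) = -7 + ((J² + J²) - 16) = -7 + (2*J² - 16) = -7 + (-16 + 2*J²) = -23 + 2*J²)
G(-62) - p((2*(-2))*0) = (-23 + 2*(-62)²) - 1*53 = (-23 + 2*3844) - 53 = (-23 + 7688) - 53 = 7665 - 53 = 7612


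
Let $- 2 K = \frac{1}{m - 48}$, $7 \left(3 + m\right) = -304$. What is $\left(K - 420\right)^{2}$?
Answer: $\frac{308283684289}{1747684} \approx 1.764 \cdot 10^{5}$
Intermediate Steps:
$m = - \frac{325}{7}$ ($m = -3 + \frac{1}{7} \left(-304\right) = -3 - \frac{304}{7} = - \frac{325}{7} \approx -46.429$)
$K = \frac{7}{1322}$ ($K = - \frac{1}{2 \left(- \frac{325}{7} - 48\right)} = - \frac{1}{2 \left(- \frac{661}{7}\right)} = \left(- \frac{1}{2}\right) \left(- \frac{7}{661}\right) = \frac{7}{1322} \approx 0.005295$)
$\left(K - 420\right)^{2} = \left(\frac{7}{1322} - 420\right)^{2} = \left(- \frac{555233}{1322}\right)^{2} = \frac{308283684289}{1747684}$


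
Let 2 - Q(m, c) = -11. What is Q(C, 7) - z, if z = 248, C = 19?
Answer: -235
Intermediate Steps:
Q(m, c) = 13 (Q(m, c) = 2 - 1*(-11) = 2 + 11 = 13)
Q(C, 7) - z = 13 - 1*248 = 13 - 248 = -235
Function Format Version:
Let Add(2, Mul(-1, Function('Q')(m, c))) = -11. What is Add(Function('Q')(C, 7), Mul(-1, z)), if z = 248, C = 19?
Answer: -235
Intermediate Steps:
Function('Q')(m, c) = 13 (Function('Q')(m, c) = Add(2, Mul(-1, -11)) = Add(2, 11) = 13)
Add(Function('Q')(C, 7), Mul(-1, z)) = Add(13, Mul(-1, 248)) = Add(13, -248) = -235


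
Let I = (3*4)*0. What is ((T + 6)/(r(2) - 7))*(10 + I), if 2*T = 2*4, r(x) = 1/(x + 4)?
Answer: -600/41 ≈ -14.634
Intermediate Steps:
r(x) = 1/(4 + x)
T = 4 (T = (2*4)/2 = (½)*8 = 4)
I = 0 (I = 12*0 = 0)
((T + 6)/(r(2) - 7))*(10 + I) = ((4 + 6)/(1/(4 + 2) - 7))*(10 + 0) = (10/(1/6 - 7))*10 = (10/(⅙ - 7))*10 = (10/(-41/6))*10 = (10*(-6/41))*10 = -60/41*10 = -600/41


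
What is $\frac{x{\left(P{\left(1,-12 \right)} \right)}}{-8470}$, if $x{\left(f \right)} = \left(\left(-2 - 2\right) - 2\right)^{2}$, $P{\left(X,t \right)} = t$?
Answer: $- \frac{18}{4235} \approx -0.0042503$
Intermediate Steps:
$x{\left(f \right)} = 36$ ($x{\left(f \right)} = \left(\left(-2 - 2\right) - 2\right)^{2} = \left(-4 - 2\right)^{2} = \left(-6\right)^{2} = 36$)
$\frac{x{\left(P{\left(1,-12 \right)} \right)}}{-8470} = \frac{36}{-8470} = 36 \left(- \frac{1}{8470}\right) = - \frac{18}{4235}$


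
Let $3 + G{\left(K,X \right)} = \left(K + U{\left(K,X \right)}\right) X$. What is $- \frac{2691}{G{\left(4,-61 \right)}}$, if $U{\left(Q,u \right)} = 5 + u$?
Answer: $- \frac{2691}{3169} \approx -0.84916$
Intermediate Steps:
$G{\left(K,X \right)} = -3 + X \left(5 + K + X\right)$ ($G{\left(K,X \right)} = -3 + \left(K + \left(5 + X\right)\right) X = -3 + \left(5 + K + X\right) X = -3 + X \left(5 + K + X\right)$)
$- \frac{2691}{G{\left(4,-61 \right)}} = - \frac{2691}{-3 + 4 \left(-61\right) - 61 \left(5 - 61\right)} = - \frac{2691}{-3 - 244 - -3416} = - \frac{2691}{-3 - 244 + 3416} = - \frac{2691}{3169}$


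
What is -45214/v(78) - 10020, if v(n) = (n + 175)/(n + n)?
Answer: -9588444/253 ≈ -37899.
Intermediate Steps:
v(n) = (175 + n)/(2*n) (v(n) = (175 + n)/((2*n)) = (175 + n)*(1/(2*n)) = (175 + n)/(2*n))
-45214/v(78) - 10020 = -45214*156/(175 + 78) - 10020 = -45214/((1/2)*(1/78)*253) - 10020 = -45214/253/156 - 10020 = -45214*156/253 - 10020 = -7053384/253 - 10020 = -9588444/253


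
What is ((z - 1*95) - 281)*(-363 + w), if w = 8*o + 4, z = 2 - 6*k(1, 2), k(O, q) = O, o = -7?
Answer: 157700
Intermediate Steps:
z = -4 (z = 2 - 6*1 = 2 - 6 = -4)
w = -52 (w = 8*(-7) + 4 = -56 + 4 = -52)
((z - 1*95) - 281)*(-363 + w) = ((-4 - 1*95) - 281)*(-363 - 52) = ((-4 - 95) - 281)*(-415) = (-99 - 281)*(-415) = -380*(-415) = 157700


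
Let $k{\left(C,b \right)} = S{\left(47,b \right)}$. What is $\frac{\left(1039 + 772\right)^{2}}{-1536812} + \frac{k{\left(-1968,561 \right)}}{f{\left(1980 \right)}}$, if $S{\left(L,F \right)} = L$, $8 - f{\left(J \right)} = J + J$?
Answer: $- \frac{3258421889}{1518370256} \approx -2.146$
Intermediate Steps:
$f{\left(J \right)} = 8 - 2 J$ ($f{\left(J \right)} = 8 - \left(J + J\right) = 8 - 2 J$)
$k{\left(C,b \right)} = 47$
$\frac{\left(1039 + 772\right)^{2}}{-1536812} + \frac{k{\left(-1968,561 \right)}}{f{\left(1980 \right)}} = \frac{\left(1039 + 772\right)^{2}}{-1536812} + \frac{47}{8 - 3960} = 1811^{2} \left(- \frac{1}{1536812}\right) + \frac{47}{8 - 3960} = 3279721 \left(- \frac{1}{1536812}\right) + \frac{47}{-3952} = - \frac{3279721}{1536812} + 47 \left(- \frac{1}{3952}\right) = - \frac{3279721}{1536812} - \frac{47}{3952} = - \frac{3258421889}{1518370256}$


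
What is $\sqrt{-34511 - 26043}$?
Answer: $i \sqrt{60554} \approx 246.08 i$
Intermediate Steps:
$\sqrt{-34511 - 26043} = \sqrt{-60554} = i \sqrt{60554}$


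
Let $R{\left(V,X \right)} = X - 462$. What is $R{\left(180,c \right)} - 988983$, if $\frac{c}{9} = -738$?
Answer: $-996087$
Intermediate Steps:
$c = -6642$ ($c = 9 \left(-738\right) = -6642$)
$R{\left(V,X \right)} = -462 + X$ ($R{\left(V,X \right)} = X - 462 = -462 + X$)
$R{\left(180,c \right)} - 988983 = \left(-462 - 6642\right) - 988983 = -7104 - 988983 = -996087$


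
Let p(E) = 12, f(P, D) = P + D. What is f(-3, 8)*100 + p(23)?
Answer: 512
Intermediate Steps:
f(P, D) = D + P
f(-3, 8)*100 + p(23) = (8 - 3)*100 + 12 = 5*100 + 12 = 500 + 12 = 512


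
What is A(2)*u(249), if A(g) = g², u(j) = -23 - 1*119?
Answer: -568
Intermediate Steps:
u(j) = -142 (u(j) = -23 - 119 = -142)
A(2)*u(249) = 2²*(-142) = 4*(-142) = -568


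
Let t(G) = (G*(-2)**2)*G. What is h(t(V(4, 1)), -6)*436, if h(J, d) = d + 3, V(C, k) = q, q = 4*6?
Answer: -1308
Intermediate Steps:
q = 24
V(C, k) = 24
t(G) = 4*G**2 (t(G) = (G*4)*G = (4*G)*G = 4*G**2)
h(J, d) = 3 + d
h(t(V(4, 1)), -6)*436 = (3 - 6)*436 = -3*436 = -1308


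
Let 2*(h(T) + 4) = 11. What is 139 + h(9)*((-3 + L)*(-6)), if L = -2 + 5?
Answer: 139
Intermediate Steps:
L = 3
h(T) = 3/2 (h(T) = -4 + (½)*11 = -4 + 11/2 = 3/2)
139 + h(9)*((-3 + L)*(-6)) = 139 + 3*((-3 + 3)*(-6))/2 = 139 + 3*(0*(-6))/2 = 139 + (3/2)*0 = 139 + 0 = 139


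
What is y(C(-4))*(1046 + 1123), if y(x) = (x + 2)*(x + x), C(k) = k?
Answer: 34704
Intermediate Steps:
y(x) = 2*x*(2 + x) (y(x) = (2 + x)*(2*x) = 2*x*(2 + x))
y(C(-4))*(1046 + 1123) = (2*(-4)*(2 - 4))*(1046 + 1123) = (2*(-4)*(-2))*2169 = 16*2169 = 34704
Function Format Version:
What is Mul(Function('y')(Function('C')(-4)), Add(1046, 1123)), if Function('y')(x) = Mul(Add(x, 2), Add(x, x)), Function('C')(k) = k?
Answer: 34704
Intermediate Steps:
Function('y')(x) = Mul(2, x, Add(2, x)) (Function('y')(x) = Mul(Add(2, x), Mul(2, x)) = Mul(2, x, Add(2, x)))
Mul(Function('y')(Function('C')(-4)), Add(1046, 1123)) = Mul(Mul(2, -4, Add(2, -4)), Add(1046, 1123)) = Mul(Mul(2, -4, -2), 2169) = Mul(16, 2169) = 34704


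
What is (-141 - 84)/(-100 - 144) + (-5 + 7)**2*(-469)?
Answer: -457519/244 ≈ -1875.1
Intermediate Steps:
(-141 - 84)/(-100 - 144) + (-5 + 7)**2*(-469) = -225/(-244) + 2**2*(-469) = -225*(-1/244) + 4*(-469) = 225/244 - 1876 = -457519/244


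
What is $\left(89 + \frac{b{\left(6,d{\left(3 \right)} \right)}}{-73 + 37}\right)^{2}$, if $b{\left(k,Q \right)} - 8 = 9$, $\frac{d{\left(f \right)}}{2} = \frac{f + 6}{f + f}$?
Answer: $\frac{10156969}{1296} \approx 7837.2$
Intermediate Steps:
$d{\left(f \right)} = \frac{6 + f}{f}$ ($d{\left(f \right)} = 2 \frac{f + 6}{f + f} = 2 \frac{6 + f}{2 f} = \frac{6 + f}{f}$)
$b{\left(k,Q \right)} = 17$ ($b{\left(k,Q \right)} = 8 + 9 = 17$)
$\left(89 + \frac{b{\left(6,d{\left(3 \right)} \right)}}{-73 + 37}\right)^{2} = \left(89 + \frac{17}{-73 + 37}\right)^{2} = \left(89 + \frac{17}{-36}\right)^{2} = \left(89 + 17 \left(- \frac{1}{36}\right)\right)^{2} = \left(89 - \frac{17}{36}\right)^{2} = \left(\frac{3187}{36}\right)^{2} = \frac{10156969}{1296}$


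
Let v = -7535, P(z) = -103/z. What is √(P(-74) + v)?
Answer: 3*I*√4583782/74 ≈ 86.796*I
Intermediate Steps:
√(P(-74) + v) = √(-103/(-74) - 7535) = √(-103*(-1/74) - 7535) = √(103/74 - 7535) = √(-557487/74) = 3*I*√4583782/74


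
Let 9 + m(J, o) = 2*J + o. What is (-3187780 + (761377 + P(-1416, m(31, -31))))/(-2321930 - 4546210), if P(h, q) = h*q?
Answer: 163837/457876 ≈ 0.35782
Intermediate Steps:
m(J, o) = -9 + o + 2*J (m(J, o) = -9 + (2*J + o) = -9 + (o + 2*J) = -9 + o + 2*J)
(-3187780 + (761377 + P(-1416, m(31, -31))))/(-2321930 - 4546210) = (-3187780 + (761377 - 1416*(-9 - 31 + 2*31)))/(-2321930 - 4546210) = (-3187780 + (761377 - 1416*(-9 - 31 + 62)))/(-6868140) = (-3187780 + (761377 - 1416*22))*(-1/6868140) = (-3187780 + (761377 - 31152))*(-1/6868140) = (-3187780 + 730225)*(-1/6868140) = -2457555*(-1/6868140) = 163837/457876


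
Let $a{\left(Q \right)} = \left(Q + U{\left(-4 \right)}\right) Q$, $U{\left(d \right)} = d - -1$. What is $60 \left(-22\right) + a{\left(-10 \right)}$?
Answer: $-1190$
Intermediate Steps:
$U{\left(d \right)} = 1 + d$ ($U{\left(d \right)} = d + 1 = 1 + d$)
$a{\left(Q \right)} = Q \left(-3 + Q\right)$ ($a{\left(Q \right)} = \left(Q + \left(1 - 4\right)\right) Q = \left(Q - 3\right) Q = \left(-3 + Q\right) Q = Q \left(-3 + Q\right)$)
$60 \left(-22\right) + a{\left(-10 \right)} = 60 \left(-22\right) - 10 \left(-3 - 10\right) = -1320 - -130 = -1320 + 130 = -1190$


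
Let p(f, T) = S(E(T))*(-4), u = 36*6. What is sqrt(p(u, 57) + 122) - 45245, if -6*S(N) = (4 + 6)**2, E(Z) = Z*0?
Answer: -45245 + sqrt(1698)/3 ≈ -45231.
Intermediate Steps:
u = 216
E(Z) = 0
S(N) = -50/3 (S(N) = -(4 + 6)**2/6 = -1/6*10**2 = -1/6*100 = -50/3)
p(f, T) = 200/3 (p(f, T) = -50/3*(-4) = 200/3)
sqrt(p(u, 57) + 122) - 45245 = sqrt(200/3 + 122) - 45245 = sqrt(566/3) - 45245 = sqrt(1698)/3 - 45245 = -45245 + sqrt(1698)/3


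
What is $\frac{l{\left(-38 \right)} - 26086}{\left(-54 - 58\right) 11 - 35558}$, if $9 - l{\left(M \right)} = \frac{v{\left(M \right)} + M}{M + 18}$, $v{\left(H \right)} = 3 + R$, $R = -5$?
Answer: $\frac{26079}{36790} \approx 0.70886$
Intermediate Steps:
$v{\left(H \right)} = -2$ ($v{\left(H \right)} = 3 - 5 = -2$)
$l{\left(M \right)} = 9 - \frac{-2 + M}{18 + M}$ ($l{\left(M \right)} = 9 - \frac{-2 + M}{M + 18} = 9 - \frac{-2 + M}{18 + M}$)
$\frac{l{\left(-38 \right)} - 26086}{\left(-54 - 58\right) 11 - 35558} = \frac{\frac{4 \left(41 + 2 \left(-38\right)\right)}{18 - 38} - 26086}{\left(-54 - 58\right) 11 - 35558} = \frac{\frac{4 \left(41 - 76\right)}{-20} - 26086}{\left(-112\right) 11 - 35558} = \frac{4 \left(- \frac{1}{20}\right) \left(-35\right) - 26086}{-1232 - 35558} = \frac{7 - 26086}{-36790} = \left(-26079\right) \left(- \frac{1}{36790}\right) = \frac{26079}{36790}$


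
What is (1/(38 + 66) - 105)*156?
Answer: -32757/2 ≈ -16379.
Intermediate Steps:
(1/(38 + 66) - 105)*156 = (1/104 - 105)*156 = -10919/104*156 = -32757/2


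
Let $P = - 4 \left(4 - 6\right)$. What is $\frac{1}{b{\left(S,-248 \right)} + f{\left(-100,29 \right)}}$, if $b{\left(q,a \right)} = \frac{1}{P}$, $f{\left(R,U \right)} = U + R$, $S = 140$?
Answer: $- \frac{8}{567} \approx -0.014109$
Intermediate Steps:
$P = 8$ ($P = \left(-4\right) \left(-2\right) = 8$)
$f{\left(R,U \right)} = R + U$
$b{\left(q,a \right)} = \frac{1}{8}$
$\frac{1}{b{\left(S,-248 \right)} + f{\left(-100,29 \right)}} = \frac{1}{\frac{1}{8} + \left(-100 + 29\right)} = \frac{1}{\frac{1}{8} - 71} = \frac{1}{- \frac{567}{8}} = - \frac{8}{567}$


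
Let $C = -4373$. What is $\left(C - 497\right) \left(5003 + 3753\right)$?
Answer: $-42641720$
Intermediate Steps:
$\left(C - 497\right) \left(5003 + 3753\right) = \left(-4373 - 497\right) \left(5003 + 3753\right) = \left(-4870\right) 8756 = -42641720$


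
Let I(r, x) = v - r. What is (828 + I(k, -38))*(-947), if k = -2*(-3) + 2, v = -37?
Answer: -741501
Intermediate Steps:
k = 8 (k = 6 + 2 = 8)
I(r, x) = -37 - r
(828 + I(k, -38))*(-947) = (828 + (-37 - 1*8))*(-947) = (828 + (-37 - 8))*(-947) = (828 - 45)*(-947) = 783*(-947) = -741501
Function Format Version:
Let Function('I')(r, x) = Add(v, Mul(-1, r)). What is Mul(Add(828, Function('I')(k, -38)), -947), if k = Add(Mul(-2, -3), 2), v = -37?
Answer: -741501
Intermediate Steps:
k = 8 (k = Add(6, 2) = 8)
Function('I')(r, x) = Add(-37, Mul(-1, r))
Mul(Add(828, Function('I')(k, -38)), -947) = Mul(Add(828, Add(-37, Mul(-1, 8))), -947) = Mul(Add(828, Add(-37, -8)), -947) = Mul(Add(828, -45), -947) = Mul(783, -947) = -741501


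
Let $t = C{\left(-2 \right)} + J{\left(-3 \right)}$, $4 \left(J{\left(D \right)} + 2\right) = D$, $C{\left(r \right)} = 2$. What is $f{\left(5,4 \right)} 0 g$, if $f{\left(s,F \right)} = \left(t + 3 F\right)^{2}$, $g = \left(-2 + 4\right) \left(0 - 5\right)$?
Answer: $0$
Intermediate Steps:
$J{\left(D \right)} = -2 + \frac{D}{4}$
$g = -10$ ($g = 2 \left(-5\right) = -10$)
$t = - \frac{3}{4}$ ($t = 2 + \left(-2 + \frac{1}{4} \left(-3\right)\right) = 2 - \frac{11}{4} = - \frac{3}{4} \approx -0.75$)
$f{\left(s,F \right)} = \left(- \frac{3}{4} + 3 F\right)^{2}$
$f{\left(5,4 \right)} 0 g = \frac{9 \left(-1 + 4 \cdot 4\right)^{2}}{16} \cdot 0 \left(-10\right) = \frac{9 \left(-1 + 16\right)^{2}}{16} \cdot 0 \left(-10\right) = \frac{9 \cdot 15^{2}}{16} \cdot 0 \left(-10\right) = \frac{9}{16} \cdot 225 \cdot 0 \left(-10\right) = \frac{2025}{16} \cdot 0 \left(-10\right) = 0 \left(-10\right) = 0$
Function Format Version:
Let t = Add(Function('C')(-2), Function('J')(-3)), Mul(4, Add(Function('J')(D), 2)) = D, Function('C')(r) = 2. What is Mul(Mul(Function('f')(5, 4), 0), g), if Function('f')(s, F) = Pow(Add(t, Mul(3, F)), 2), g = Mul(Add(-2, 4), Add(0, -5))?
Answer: 0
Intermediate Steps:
Function('J')(D) = Add(-2, Mul(Rational(1, 4), D))
g = -10 (g = Mul(2, -5) = -10)
t = Rational(-3, 4) (t = Add(2, Add(-2, Mul(Rational(1, 4), -3))) = Add(2, Add(-2, Rational(-3, 4))) = Add(2, Rational(-11, 4)) = Rational(-3, 4) ≈ -0.75000)
Function('f')(s, F) = Pow(Add(Rational(-3, 4), Mul(3, F)), 2)
Mul(Mul(Function('f')(5, 4), 0), g) = Mul(Mul(Mul(Rational(9, 16), Pow(Add(-1, Mul(4, 4)), 2)), 0), -10) = Mul(Mul(Mul(Rational(9, 16), Pow(Add(-1, 16), 2)), 0), -10) = Mul(Mul(Mul(Rational(9, 16), Pow(15, 2)), 0), -10) = Mul(Mul(Mul(Rational(9, 16), 225), 0), -10) = Mul(Mul(Rational(2025, 16), 0), -10) = Mul(0, -10) = 0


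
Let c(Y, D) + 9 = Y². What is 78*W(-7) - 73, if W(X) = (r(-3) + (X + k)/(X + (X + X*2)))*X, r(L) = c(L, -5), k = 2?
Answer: -341/2 ≈ -170.50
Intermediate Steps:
c(Y, D) = -9 + Y²
r(L) = -9 + L²
W(X) = ½ + X/4 (W(X) = ((-9 + (-3)²) + (X + 2)/(X + (X + X*2)))*X = ((-9 + 9) + (2 + X)/(X + (X + 2*X)))*X = (0 + (2 + X)/(X + 3*X))*X = (0 + (2 + X)/((4*X)))*X = (0 + (2 + X)*(1/(4*X)))*X = (0 + (2 + X)/(4*X))*X = ((2 + X)/(4*X))*X = ½ + X/4)
78*W(-7) - 73 = 78*(½ + (¼)*(-7)) - 73 = 78*(½ - 7/4) - 73 = 78*(-5/4) - 73 = -195/2 - 73 = -341/2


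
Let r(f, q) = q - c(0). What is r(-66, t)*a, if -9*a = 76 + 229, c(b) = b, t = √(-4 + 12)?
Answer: -610*√2/9 ≈ -95.852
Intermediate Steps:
t = 2*√2 (t = √8 = 2*√2 ≈ 2.8284)
r(f, q) = q (r(f, q) = q - 1*0 = q + 0 = q)
a = -305/9 (a = -(76 + 229)/9 = -⅑*305 = -305/9 ≈ -33.889)
r(-66, t)*a = (2*√2)*(-305/9) = -610*√2/9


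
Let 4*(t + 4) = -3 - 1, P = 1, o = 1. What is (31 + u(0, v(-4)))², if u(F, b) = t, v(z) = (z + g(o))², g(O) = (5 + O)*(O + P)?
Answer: 676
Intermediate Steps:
g(O) = (1 + O)*(5 + O) (g(O) = (5 + O)*(O + 1) = (5 + O)*(1 + O) = (1 + O)*(5 + O))
t = -5 (t = -4 + (-3 - 1)/4 = -4 + (¼)*(-4) = -4 - 1 = -5)
v(z) = (12 + z)² (v(z) = (z + (5 + 1² + 6*1))² = (z + (5 + 1 + 6))² = (z + 12)² = (12 + z)²)
u(F, b) = -5
(31 + u(0, v(-4)))² = (31 - 5)² = 26² = 676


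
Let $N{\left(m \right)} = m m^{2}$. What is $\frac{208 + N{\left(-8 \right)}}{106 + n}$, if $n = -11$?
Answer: $- \frac{16}{5} \approx -3.2$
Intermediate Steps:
$N{\left(m \right)} = m^{3}$
$\frac{208 + N{\left(-8 \right)}}{106 + n} = \frac{208 + \left(-8\right)^{3}}{106 - 11} = \frac{208 - 512}{95} = \left(-304\right) \frac{1}{95} = - \frac{16}{5}$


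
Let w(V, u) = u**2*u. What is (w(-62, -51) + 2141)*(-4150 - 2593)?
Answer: 880028930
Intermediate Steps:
w(V, u) = u**3
(w(-62, -51) + 2141)*(-4150 - 2593) = ((-51)**3 + 2141)*(-4150 - 2593) = (-132651 + 2141)*(-6743) = -130510*(-6743) = 880028930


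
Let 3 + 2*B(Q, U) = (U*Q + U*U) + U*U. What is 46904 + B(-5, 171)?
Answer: 75716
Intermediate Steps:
B(Q, U) = -3/2 + U² + Q*U/2 (B(Q, U) = -3/2 + ((U*Q + U*U) + U*U)/2 = -3/2 + ((Q*U + U²) + U²)/2 = -3/2 + ((U² + Q*U) + U²)/2 = -3/2 + (2*U² + Q*U)/2 = -3/2 + (U² + Q*U/2) = -3/2 + U² + Q*U/2)
46904 + B(-5, 171) = 46904 + (-3/2 + 171² + (½)*(-5)*171) = 46904 + (-3/2 + 29241 - 855/2) = 46904 + 28812 = 75716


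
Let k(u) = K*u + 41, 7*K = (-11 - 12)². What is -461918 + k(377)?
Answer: -3033706/7 ≈ -4.3339e+5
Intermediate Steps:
K = 529/7 (K = (-11 - 12)²/7 = (⅐)*(-23)² = (⅐)*529 = 529/7 ≈ 75.571)
k(u) = 41 + 529*u/7 (k(u) = 529*u/7 + 41 = 41 + 529*u/7)
-461918 + k(377) = -461918 + (41 + (529/7)*377) = -461918 + (41 + 199433/7) = -461918 + 199720/7 = -3033706/7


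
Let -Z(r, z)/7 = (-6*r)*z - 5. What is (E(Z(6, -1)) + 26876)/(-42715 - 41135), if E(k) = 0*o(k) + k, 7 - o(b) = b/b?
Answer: -26659/83850 ≈ -0.31794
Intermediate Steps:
o(b) = 6 (o(b) = 7 - b/b = 7 - 1*1 = 7 - 1 = 6)
Z(r, z) = 35 + 42*r*z (Z(r, z) = -7*((-6*r)*z - 5) = -7*(-6*r*z - 5) = -7*(-5 - 6*r*z) = 35 + 42*r*z)
E(k) = k (E(k) = 0*6 + k = 0 + k = k)
(E(Z(6, -1)) + 26876)/(-42715 - 41135) = ((35 + 42*6*(-1)) + 26876)/(-42715 - 41135) = ((35 - 252) + 26876)/(-83850) = (-217 + 26876)*(-1/83850) = 26659*(-1/83850) = -26659/83850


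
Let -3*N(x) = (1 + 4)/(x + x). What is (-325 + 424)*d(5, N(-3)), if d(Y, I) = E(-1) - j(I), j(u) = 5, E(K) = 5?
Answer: 0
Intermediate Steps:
N(x) = -5/(6*x) (N(x) = -(1 + 4)/(3*(x + x)) = -5/(3*(2*x)) = -5*1/(2*x)/3 = -5/(6*x))
d(Y, I) = 0 (d(Y, I) = 5 - 1*5 = 5 - 5 = 0)
(-325 + 424)*d(5, N(-3)) = (-325 + 424)*0 = 99*0 = 0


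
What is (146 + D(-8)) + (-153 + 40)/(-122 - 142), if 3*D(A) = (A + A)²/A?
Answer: 11947/88 ≈ 135.76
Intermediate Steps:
D(A) = 4*A/3 (D(A) = ((A + A)²/A)/3 = ((2*A)²/A)/3 = ((4*A²)/A)/3 = (4*A)/3 = 4*A/3)
(146 + D(-8)) + (-153 + 40)/(-122 - 142) = (146 + (4/3)*(-8)) + (-153 + 40)/(-122 - 142) = (146 - 32/3) - 113/(-264) = 406/3 - 113*(-1/264) = 406/3 + 113/264 = 11947/88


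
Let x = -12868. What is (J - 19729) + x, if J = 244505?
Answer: 211908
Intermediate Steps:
(J - 19729) + x = (244505 - 19729) - 12868 = 224776 - 12868 = 211908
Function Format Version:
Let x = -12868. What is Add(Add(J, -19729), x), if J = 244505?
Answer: 211908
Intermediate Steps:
Add(Add(J, -19729), x) = Add(Add(244505, -19729), -12868) = Add(224776, -12868) = 211908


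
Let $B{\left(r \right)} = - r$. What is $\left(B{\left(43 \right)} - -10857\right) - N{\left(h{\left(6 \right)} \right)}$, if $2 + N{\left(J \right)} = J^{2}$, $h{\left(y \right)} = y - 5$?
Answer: $10815$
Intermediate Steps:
$h{\left(y \right)} = -5 + y$ ($h{\left(y \right)} = y - 5 = -5 + y$)
$N{\left(J \right)} = -2 + J^{2}$
$\left(B{\left(43 \right)} - -10857\right) - N{\left(h{\left(6 \right)} \right)} = \left(\left(-1\right) 43 - -10857\right) - \left(-2 + \left(-5 + 6\right)^{2}\right) = \left(-43 + 10857\right) - \left(-2 + 1^{2}\right) = 10814 - \left(-2 + 1\right) = 10814 - -1 = 10814 + 1 = 10815$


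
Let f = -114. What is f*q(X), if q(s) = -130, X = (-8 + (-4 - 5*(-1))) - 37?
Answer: 14820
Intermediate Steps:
X = -44 (X = (-8 + (-4 + 5)) - 37 = (-8 + 1) - 37 = -7 - 37 = -44)
f*q(X) = -114*(-130) = 14820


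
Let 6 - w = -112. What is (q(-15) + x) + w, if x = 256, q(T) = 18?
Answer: 392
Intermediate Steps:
w = 118 (w = 6 - 1*(-112) = 6 + 112 = 118)
(q(-15) + x) + w = (18 + 256) + 118 = 274 + 118 = 392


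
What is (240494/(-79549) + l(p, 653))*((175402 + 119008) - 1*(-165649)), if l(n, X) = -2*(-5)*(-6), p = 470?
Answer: -2306475432606/79549 ≈ -2.8994e+7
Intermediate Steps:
l(n, X) = -60 (l(n, X) = 10*(-6) = -60)
(240494/(-79549) + l(p, 653))*((175402 + 119008) - 1*(-165649)) = (240494/(-79549) - 60)*((175402 + 119008) - 1*(-165649)) = (240494*(-1/79549) - 60)*(294410 + 165649) = (-240494/79549 - 60)*460059 = -5013434/79549*460059 = -2306475432606/79549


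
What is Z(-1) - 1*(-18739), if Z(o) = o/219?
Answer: 4103840/219 ≈ 18739.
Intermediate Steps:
Z(o) = o/219 (Z(o) = o*(1/219) = o/219)
Z(-1) - 1*(-18739) = (1/219)*(-1) - 1*(-18739) = -1/219 + 18739 = 4103840/219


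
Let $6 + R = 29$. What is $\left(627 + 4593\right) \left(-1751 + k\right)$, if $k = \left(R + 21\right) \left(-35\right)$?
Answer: $-17179020$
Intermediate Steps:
$R = 23$ ($R = -6 + 29 = 23$)
$k = -1540$ ($k = \left(23 + 21\right) \left(-35\right) = 44 \left(-35\right) = -1540$)
$\left(627 + 4593\right) \left(-1751 + k\right) = \left(627 + 4593\right) \left(-1751 - 1540\right) = 5220 \left(-3291\right) = -17179020$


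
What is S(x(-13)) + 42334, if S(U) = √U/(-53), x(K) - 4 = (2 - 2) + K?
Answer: 42334 - 3*I/53 ≈ 42334.0 - 0.056604*I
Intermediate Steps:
x(K) = 4 + K (x(K) = 4 + ((2 - 2) + K) = 4 + (0 + K) = 4 + K)
S(U) = -√U/53
S(x(-13)) + 42334 = -√(4 - 13)/53 + 42334 = -3*I/53 + 42334 = 42334 - 3*I/53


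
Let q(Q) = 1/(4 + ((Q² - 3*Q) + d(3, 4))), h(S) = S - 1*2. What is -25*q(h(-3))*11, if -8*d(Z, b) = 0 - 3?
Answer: -440/71 ≈ -6.1972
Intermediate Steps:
d(Z, b) = 3/8 (d(Z, b) = -(0 - 3)/8 = -⅛*(-3) = 3/8)
h(S) = -2 + S (h(S) = S - 2 = -2 + S)
q(Q) = 1/(35/8 + Q² - 3*Q) (q(Q) = 1/(4 + ((Q² - 3*Q) + 3/8)) = 1/(4 + (3/8 + Q² - 3*Q)) = 1/(35/8 + Q² - 3*Q))
-25*q(h(-3))*11 = -200/(35 - 24*(-2 - 3) + 8*(-2 - 3)²)*11 = -200/(35 - 24*(-5) + 8*(-5)²)*11 = -200/(35 + 120 + 8*25)*11 = -200/(35 + 120 + 200)*11 = -200/355*11 = -25*8/355*11 = -40/71*11 = -440/71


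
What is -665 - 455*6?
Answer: -3395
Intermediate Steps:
-665 - 455*6 = -665 - 1*2730 = -665 - 2730 = -3395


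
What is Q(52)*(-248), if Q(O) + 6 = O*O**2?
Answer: -34869296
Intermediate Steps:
Q(O) = -6 + O**3 (Q(O) = -6 + O*O**2 = -6 + O**3)
Q(52)*(-248) = (-6 + 52**3)*(-248) = (-6 + 140608)*(-248) = 140602*(-248) = -34869296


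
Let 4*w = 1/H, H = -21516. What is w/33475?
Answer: -1/2880992400 ≈ -3.4710e-10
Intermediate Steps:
w = -1/86064 (w = (1/4)/(-21516) = (1/4)*(-1/21516) = -1/86064 ≈ -1.1619e-5)
w/33475 = -1/86064/33475 = -1/86064*1/33475 = -1/2880992400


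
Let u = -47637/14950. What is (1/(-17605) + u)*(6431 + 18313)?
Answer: -2075191030524/26319475 ≈ -78846.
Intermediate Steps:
u = -47637/14950 (u = -47637*1/14950 = -47637/14950 ≈ -3.1864)
(1/(-17605) + u)*(6431 + 18313) = (1/(-17605) - 47637/14950)*(6431 + 18313) = (-1/17605 - 47637/14950)*24744 = -167732867/52638950*24744 = -2075191030524/26319475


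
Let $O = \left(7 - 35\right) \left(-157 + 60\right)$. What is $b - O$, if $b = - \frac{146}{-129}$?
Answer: $- \frac{350218}{129} \approx -2714.9$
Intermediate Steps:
$b = \frac{146}{129}$ ($b = \left(-146\right) \left(- \frac{1}{129}\right) = \frac{146}{129} \approx 1.1318$)
$O = 2716$ ($O = \left(-28\right) \left(-97\right) = 2716$)
$b - O = \frac{146}{129} - 2716 = - \frac{350218}{129}$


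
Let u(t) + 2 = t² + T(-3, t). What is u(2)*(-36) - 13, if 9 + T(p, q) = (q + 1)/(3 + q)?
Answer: 1087/5 ≈ 217.40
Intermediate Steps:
T(p, q) = -9 + (1 + q)/(3 + q) (T(p, q) = -9 + (q + 1)/(3 + q) = -9 + (1 + q)/(3 + q))
u(t) = -2 + t² + 2*(-13 - 4*t)/(3 + t) (u(t) = -2 + (t² + 2*(-13 - 4*t)/(3 + t)) = -2 + t² + 2*(-13 - 4*t)/(3 + t))
u(2)*(-36) - 13 = ((-26 - 8*2 + (-2 + 2²)*(3 + 2))/(3 + 2))*(-36) - 13 = ((-26 - 16 + (-2 + 4)*5)/5)*(-36) - 13 = ((-26 - 16 + 2*5)/5)*(-36) - 13 = ((-26 - 16 + 10)/5)*(-36) - 13 = ((⅕)*(-32))*(-36) - 13 = -32/5*(-36) - 13 = 1152/5 - 13 = 1087/5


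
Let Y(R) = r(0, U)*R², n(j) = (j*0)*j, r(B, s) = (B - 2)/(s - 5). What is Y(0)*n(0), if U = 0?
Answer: 0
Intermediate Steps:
r(B, s) = (-2 + B)/(-5 + s)
n(j) = 0 (n(j) = 0*j = 0)
Y(R) = 2*R²/5 (Y(R) = ((-2 + 0)/(-5 + 0))*R² = (-2/(-5))*R² = (-⅕*(-2))*R² = 2*R²/5)
Y(0)*n(0) = ((⅖)*0²)*0 = ((⅖)*0)*0 = 0*0 = 0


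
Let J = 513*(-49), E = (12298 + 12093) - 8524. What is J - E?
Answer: -41004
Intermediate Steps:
E = 15867 (E = 24391 - 8524 = 15867)
J = -25137
J - E = -25137 - 1*15867 = -25137 - 15867 = -41004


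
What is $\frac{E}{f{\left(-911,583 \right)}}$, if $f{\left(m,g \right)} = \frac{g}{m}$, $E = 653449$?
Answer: $- \frac{595292039}{583} \approx -1.0211 \cdot 10^{6}$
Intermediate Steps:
$\frac{E}{f{\left(-911,583 \right)}} = \frac{653449}{583 \frac{1}{-911}} = \frac{653449}{583 \left(- \frac{1}{911}\right)} = \frac{653449}{- \frac{583}{911}} = 653449 \left(- \frac{911}{583}\right) = - \frac{595292039}{583}$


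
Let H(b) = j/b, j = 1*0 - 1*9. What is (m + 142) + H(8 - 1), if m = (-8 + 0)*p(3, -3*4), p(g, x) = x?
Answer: 1657/7 ≈ 236.71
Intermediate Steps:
j = -9 (j = 0 - 9 = -9)
m = 96 (m = (-8 + 0)*(-3*4) = -8*(-12) = 96)
H(b) = -9/b
(m + 142) + H(8 - 1) = (96 + 142) - 9/(8 - 1) = 238 - 9/7 = 1657/7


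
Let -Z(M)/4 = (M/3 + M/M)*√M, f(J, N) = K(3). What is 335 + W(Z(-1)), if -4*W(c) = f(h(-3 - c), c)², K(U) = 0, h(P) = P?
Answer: 335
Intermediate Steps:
f(J, N) = 0
Z(M) = -4*√M*(1 + M/3) (Z(M) = -4*(M/3 + M/M)*√M = -4*(M*(⅓) + 1)*√M = -4*(M/3 + 1)*√M = -4*(1 + M/3)*√M = -4*√M*(1 + M/3))
W(c) = 0 (W(c) = -¼*0² = -¼*0 = 0)
335 + W(Z(-1)) = 335 + 0 = 335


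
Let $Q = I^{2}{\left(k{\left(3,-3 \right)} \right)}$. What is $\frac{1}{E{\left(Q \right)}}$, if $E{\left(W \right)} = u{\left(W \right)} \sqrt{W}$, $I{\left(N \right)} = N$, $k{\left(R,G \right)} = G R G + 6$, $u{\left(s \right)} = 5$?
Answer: $\frac{1}{165} \approx 0.0060606$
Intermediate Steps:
$k{\left(R,G \right)} = 6 + R G^{2}$ ($k{\left(R,G \right)} = R G^{2} + 6 = 6 + R G^{2}$)
$Q = 1089$ ($Q = \left(6 + 3 \left(-3\right)^{2}\right)^{2} = \left(6 + 3 \cdot 9\right)^{2} = \left(6 + 27\right)^{2} = 33^{2} = 1089$)
$E{\left(W \right)} = 5 \sqrt{W}$
$\frac{1}{E{\left(Q \right)}} = \frac{1}{5 \sqrt{1089}} = \frac{1}{5 \cdot 33} = \frac{1}{165}$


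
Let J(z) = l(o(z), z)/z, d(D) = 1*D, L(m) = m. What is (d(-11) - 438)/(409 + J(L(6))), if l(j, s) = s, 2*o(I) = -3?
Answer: -449/410 ≈ -1.0951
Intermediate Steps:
o(I) = -3/2 (o(I) = (1/2)*(-3) = -3/2)
d(D) = D
J(z) = 1 (J(z) = z/z = 1)
(d(-11) - 438)/(409 + J(L(6))) = (-11 - 438)/(409 + 1) = -449/410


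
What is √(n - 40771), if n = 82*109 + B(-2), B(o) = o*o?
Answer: I*√31829 ≈ 178.41*I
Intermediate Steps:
B(o) = o²
n = 8942 (n = 82*109 + (-2)² = 8938 + 4 = 8942)
√(n - 40771) = √(8942 - 40771) = √(-31829) = I*√31829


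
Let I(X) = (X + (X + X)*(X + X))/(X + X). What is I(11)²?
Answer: 2025/4 ≈ 506.25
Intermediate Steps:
I(X) = (X + 4*X²)/(2*X) (I(X) = (X + (2*X)*(2*X))/((2*X)) = (X + 4*X²)*(1/(2*X)) = (X + 4*X²)/(2*X))
I(11)² = (½ + 2*11)² = (½ + 22)² = (45/2)² = 2025/4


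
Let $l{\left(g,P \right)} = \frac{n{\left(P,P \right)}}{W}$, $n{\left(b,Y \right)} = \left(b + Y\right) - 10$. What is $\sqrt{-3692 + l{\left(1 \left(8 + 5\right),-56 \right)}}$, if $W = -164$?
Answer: $\frac{i \sqrt{24820006}}{82} \approx 60.756 i$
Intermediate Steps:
$n{\left(b,Y \right)} = -10 + Y + b$ ($n{\left(b,Y \right)} = \left(Y + b\right) - 10 = -10 + Y + b$)
$l{\left(g,P \right)} = \frac{5}{82} - \frac{P}{82}$ ($l{\left(g,P \right)} = \frac{-10 + P + P}{-164} = \left(-10 + 2 P\right) \left(- \frac{1}{164}\right) = \frac{5}{82} - \frac{P}{82}$)
$\sqrt{-3692 + l{\left(1 \left(8 + 5\right),-56 \right)}} = \sqrt{-3692 + \left(\frac{5}{82} - - \frac{28}{41}\right)} = \sqrt{-3692 + \left(\frac{5}{82} + \frac{28}{41}\right)} = \sqrt{-3692 + \frac{61}{82}} = \sqrt{- \frac{302683}{82}} = \frac{i \sqrt{24820006}}{82}$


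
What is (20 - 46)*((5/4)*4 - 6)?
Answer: 26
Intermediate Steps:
(20 - 46)*((5/4)*4 - 6) = -26*((5*(1/4))*4 - 6) = -26*((5/4)*4 - 6) = -26*(5 - 6) = -26*(-1) = 26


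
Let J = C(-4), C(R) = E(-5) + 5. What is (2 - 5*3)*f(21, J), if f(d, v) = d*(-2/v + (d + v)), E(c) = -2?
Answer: -6370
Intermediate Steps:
C(R) = 3 (C(R) = -2 + 5 = 3)
J = 3
f(d, v) = d*(d + v - 2/v)
(2 - 5*3)*f(21, J) = (2 - 5*3)*(21*(-2 + 3*(21 + 3))/3) = (2 - 15)*(21*(1/3)*(-2 + 3*24)) = -273*(-2 + 72)/3 = -273*70/3 = -13*490 = -6370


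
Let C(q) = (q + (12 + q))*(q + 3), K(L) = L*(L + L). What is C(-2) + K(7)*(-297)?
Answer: -29098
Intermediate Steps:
K(L) = 2*L² (K(L) = L*(2*L) = 2*L²)
C(q) = (3 + q)*(12 + 2*q) (C(q) = (12 + 2*q)*(3 + q) = (3 + q)*(12 + 2*q))
C(-2) + K(7)*(-297) = (36 + 2*(-2)² + 18*(-2)) + (2*7²)*(-297) = (36 + 2*4 - 36) + (2*49)*(-297) = (36 + 8 - 36) + 98*(-297) = 8 - 29106 = -29098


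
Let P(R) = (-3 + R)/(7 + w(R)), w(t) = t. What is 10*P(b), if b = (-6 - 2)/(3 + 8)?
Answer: -410/69 ≈ -5.9420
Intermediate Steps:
b = -8/11 ≈ -0.72727
P(R) = (-3 + R)/(7 + R)
10*P(b) = 10*((-3 - 8/11)/(7 - 8/11)) = 10*(-41/11/(69/11)) = 10*((11/69)*(-41/11)) = 10*(-41/69) = -410/69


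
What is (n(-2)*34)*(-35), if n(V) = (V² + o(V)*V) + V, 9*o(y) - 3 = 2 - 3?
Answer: -16660/9 ≈ -1851.1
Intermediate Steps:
o(y) = 2/9 (o(y) = ⅓ + (2 - 3)/9 = ⅓ + (⅑)*(-1) = ⅓ - ⅑ = 2/9)
n(V) = V² + 11*V/9 (n(V) = (V² + 2*V/9) + V = V² + 11*V/9)
(n(-2)*34)*(-35) = (((⅑)*(-2)*(11 + 9*(-2)))*34)*(-35) = (((⅑)*(-2)*(11 - 18))*34)*(-35) = (((⅑)*(-2)*(-7))*34)*(-35) = ((14/9)*34)*(-35) = (476/9)*(-35) = -16660/9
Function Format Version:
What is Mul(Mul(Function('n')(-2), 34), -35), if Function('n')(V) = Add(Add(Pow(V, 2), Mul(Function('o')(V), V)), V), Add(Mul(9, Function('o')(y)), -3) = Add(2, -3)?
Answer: Rational(-16660, 9) ≈ -1851.1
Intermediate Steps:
Function('o')(y) = Rational(2, 9) (Function('o')(y) = Add(Rational(1, 3), Mul(Rational(1, 9), Add(2, -3))) = Add(Rational(1, 3), Mul(Rational(1, 9), -1)) = Add(Rational(1, 3), Rational(-1, 9)) = Rational(2, 9))
Function('n')(V) = Add(Pow(V, 2), Mul(Rational(11, 9), V)) (Function('n')(V) = Add(Add(Pow(V, 2), Mul(Rational(2, 9), V)), V) = Add(Pow(V, 2), Mul(Rational(11, 9), V)))
Mul(Mul(Function('n')(-2), 34), -35) = Mul(Mul(Mul(Rational(1, 9), -2, Add(11, Mul(9, -2))), 34), -35) = Mul(Mul(Mul(Rational(1, 9), -2, Add(11, -18)), 34), -35) = Mul(Mul(Mul(Rational(1, 9), -2, -7), 34), -35) = Mul(Mul(Rational(14, 9), 34), -35) = Mul(Rational(476, 9), -35) = Rational(-16660, 9)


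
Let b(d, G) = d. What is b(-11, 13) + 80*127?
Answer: 10149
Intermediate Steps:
b(-11, 13) + 80*127 = -11 + 80*127 = -11 + 10160 = 10149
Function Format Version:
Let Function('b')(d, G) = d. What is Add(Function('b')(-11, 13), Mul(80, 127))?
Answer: 10149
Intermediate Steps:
Add(Function('b')(-11, 13), Mul(80, 127)) = Add(-11, Mul(80, 127)) = Add(-11, 10160) = 10149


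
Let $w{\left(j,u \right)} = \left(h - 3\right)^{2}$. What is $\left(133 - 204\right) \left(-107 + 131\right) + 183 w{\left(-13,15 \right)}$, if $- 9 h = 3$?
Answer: $\frac{988}{3} \approx 329.33$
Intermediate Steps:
$h = - \frac{1}{3}$ ($h = \left(- \frac{1}{9}\right) 3 = - \frac{1}{3} \approx -0.33333$)
$w{\left(j,u \right)} = \frac{100}{9}$ ($w{\left(j,u \right)} = \left(- \frac{1}{3} - 3\right)^{2} = \left(- \frac{10}{3}\right)^{2} = \frac{100}{9}$)
$\left(133 - 204\right) \left(-107 + 131\right) + 183 w{\left(-13,15 \right)} = \left(133 - 204\right) \left(-107 + 131\right) + 183 \cdot \frac{100}{9} = \left(-71\right) 24 + \frac{6100}{3} = -1704 + \frac{6100}{3} = \frac{988}{3}$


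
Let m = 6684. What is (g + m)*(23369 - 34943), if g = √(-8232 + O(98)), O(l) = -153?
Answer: -77360616 - 11574*I*√8385 ≈ -7.7361e+7 - 1.0598e+6*I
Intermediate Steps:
g = I*√8385 (g = √(-8232 - 153) = √(-8385) = I*√8385 ≈ 91.57*I)
(g + m)*(23369 - 34943) = (I*√8385 + 6684)*(23369 - 34943) = (6684 + I*√8385)*(-11574) = -77360616 - 11574*I*√8385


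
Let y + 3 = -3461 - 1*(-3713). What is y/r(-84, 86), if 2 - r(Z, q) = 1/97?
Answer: 24153/193 ≈ 125.15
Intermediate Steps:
r(Z, q) = 193/97 (r(Z, q) = 2 - 1/97 = 193/97)
y = 249 (y = -3 + (-3461 - 1*(-3713)) = -3 + (-3461 + 3713) = -3 + 252 = 249)
y/r(-84, 86) = 249/(193/97) = 249*(97/193) = 24153/193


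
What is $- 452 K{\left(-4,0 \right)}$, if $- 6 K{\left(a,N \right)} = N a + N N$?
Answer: $0$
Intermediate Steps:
$K{\left(a,N \right)} = - \frac{N^{2}}{6} - \frac{N a}{6}$ ($K{\left(a,N \right)} = - \frac{N a + N N}{6} = - \frac{N a + N^{2}}{6} = - \frac{N^{2} + N a}{6} = - \frac{N^{2}}{6} - \frac{N a}{6}$)
$- 452 K{\left(-4,0 \right)} = - 452 \left(\left(- \frac{1}{6}\right) 0 \left(0 - 4\right)\right) = - 452 \left(\left(- \frac{1}{6}\right) 0 \left(-4\right)\right) = \left(-452\right) 0 = 0$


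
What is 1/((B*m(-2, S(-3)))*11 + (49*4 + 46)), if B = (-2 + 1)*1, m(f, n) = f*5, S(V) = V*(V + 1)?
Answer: 1/352 ≈ 0.0028409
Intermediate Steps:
S(V) = V*(1 + V)
m(f, n) = 5*f
B = -1 (B = -1*1 = -1)
1/((B*m(-2, S(-3)))*11 + (49*4 + 46)) = 1/(-5*(-2)*11 + (49*4 + 46)) = 1/(-1*(-10)*11 + (196 + 46)) = 1/(10*11 + 242) = 1/(110 + 242) = 1/352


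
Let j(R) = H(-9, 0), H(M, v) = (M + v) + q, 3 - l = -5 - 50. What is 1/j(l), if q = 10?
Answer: 1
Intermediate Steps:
l = 58 (l = 3 - (-5 - 50) = 3 - 1*(-55) = 3 + 55 = 58)
H(M, v) = 10 + M + v (H(M, v) = (M + v) + 10 = 10 + M + v)
j(R) = 1 (j(R) = 10 - 9 + 0 = 1)
1/j(l) = 1/1 = 1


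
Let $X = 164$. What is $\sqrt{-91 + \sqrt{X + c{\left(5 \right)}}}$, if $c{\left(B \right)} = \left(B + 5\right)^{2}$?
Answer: $\sqrt{-91 + 2 \sqrt{66}} \approx 8.6459 i$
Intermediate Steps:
$c{\left(B \right)} = \left(5 + B\right)^{2}$
$\sqrt{-91 + \sqrt{X + c{\left(5 \right)}}} = \sqrt{-91 + \sqrt{164 + \left(5 + 5\right)^{2}}} = \sqrt{-91 + \sqrt{164 + 10^{2}}} = \sqrt{-91 + \sqrt{164 + 100}} = \sqrt{-91 + \sqrt{264}} = \sqrt{-91 + 2 \sqrt{66}}$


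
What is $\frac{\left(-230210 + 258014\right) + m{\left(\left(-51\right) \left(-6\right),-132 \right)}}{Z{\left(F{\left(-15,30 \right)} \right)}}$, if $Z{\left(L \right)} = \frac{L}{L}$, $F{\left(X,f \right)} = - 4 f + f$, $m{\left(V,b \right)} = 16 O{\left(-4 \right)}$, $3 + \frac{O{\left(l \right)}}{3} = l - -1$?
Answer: $27516$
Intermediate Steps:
$O{\left(l \right)} = -6 + 3 l$ ($O{\left(l \right)} = -9 + 3 \left(l - -1\right) = -9 + 3 \left(l + 1\right) = -9 + 3 \left(1 + l\right) = -9 + \left(3 + 3 l\right) = -6 + 3 l$)
$m{\left(V,b \right)} = -288$ ($m{\left(V,b \right)} = 16 \left(-6 + 3 \left(-4\right)\right) = 16 \left(-6 - 12\right) = 16 \left(-18\right) = -288$)
$F{\left(X,f \right)} = - 3 f$
$Z{\left(L \right)} = 1$
$\frac{\left(-230210 + 258014\right) + m{\left(\left(-51\right) \left(-6\right),-132 \right)}}{Z{\left(F{\left(-15,30 \right)} \right)}} = \frac{\left(-230210 + 258014\right) - 288}{1} = \left(27804 - 288\right) 1 = 27516 \cdot 1 = 27516$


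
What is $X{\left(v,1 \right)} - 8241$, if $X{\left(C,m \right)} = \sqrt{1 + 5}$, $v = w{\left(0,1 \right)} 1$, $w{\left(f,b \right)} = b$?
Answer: $-8241 + \sqrt{6} \approx -8238.5$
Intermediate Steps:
$v = 1$ ($v = 1 \cdot 1 = 1$)
$X{\left(C,m \right)} = \sqrt{6}$
$X{\left(v,1 \right)} - 8241 = \sqrt{6} - 8241 = -8241 + \sqrt{6}$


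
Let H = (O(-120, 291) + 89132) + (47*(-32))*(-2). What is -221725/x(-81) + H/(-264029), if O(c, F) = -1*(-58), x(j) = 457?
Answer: -58583964511/120661253 ≈ -485.52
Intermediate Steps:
O(c, F) = 58
H = 92198 (H = (58 + 89132) + (47*(-32))*(-2) = 89190 - 1504*(-2) = 89190 + 3008 = 92198)
-221725/x(-81) + H/(-264029) = -221725/457 + 92198/(-264029) = -221725*1/457 + 92198*(-1/264029) = -221725/457 - 92198/264029 = -58583964511/120661253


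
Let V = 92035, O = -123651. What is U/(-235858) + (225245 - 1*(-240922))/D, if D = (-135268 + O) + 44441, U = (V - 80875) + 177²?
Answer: -29765543007/12646588031 ≈ -2.3536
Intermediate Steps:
U = 42489 (U = (92035 - 80875) + 177² = 11160 + 31329 = 42489)
D = -214478 (D = (-135268 - 123651) + 44441 = -258919 + 44441 = -214478)
U/(-235858) + (225245 - 1*(-240922))/D = 42489/(-235858) + (225245 - 1*(-240922))/(-214478) = 42489*(-1/235858) + (225245 + 240922)*(-1/214478) = -42489/235858 + 466167*(-1/214478) = -42489/235858 - 466167/214478 = -29765543007/12646588031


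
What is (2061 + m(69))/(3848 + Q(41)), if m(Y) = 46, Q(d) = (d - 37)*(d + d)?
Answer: 2107/4176 ≈ 0.50455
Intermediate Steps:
Q(d) = 2*d*(-37 + d) (Q(d) = (-37 + d)*(2*d) = 2*d*(-37 + d))
(2061 + m(69))/(3848 + Q(41)) = (2061 + 46)/(3848 + 2*41*(-37 + 41)) = 2107/(3848 + 2*41*4) = 2107/(3848 + 328) = 2107/4176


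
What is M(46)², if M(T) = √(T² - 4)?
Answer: 2112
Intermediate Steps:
M(T) = √(-4 + T²)
M(46)² = (√(-4 + 46²))² = (√(-4 + 2116))² = (√2112)² = (8*√33)² = 2112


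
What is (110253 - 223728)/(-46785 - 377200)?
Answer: 22695/84797 ≈ 0.26764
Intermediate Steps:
(110253 - 223728)/(-46785 - 377200) = -113475/(-423985) = -113475*(-1/423985) = 22695/84797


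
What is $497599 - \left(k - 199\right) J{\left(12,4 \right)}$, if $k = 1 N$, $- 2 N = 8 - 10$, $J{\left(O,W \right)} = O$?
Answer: $499975$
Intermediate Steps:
$N = 1$ ($N = - \frac{8 - 10}{2} = \left(- \frac{1}{2}\right) \left(-2\right) = 1$)
$k = 1$ ($k = 1 \cdot 1 = 1$)
$497599 - \left(k - 199\right) J{\left(12,4 \right)} = 497599 - \left(1 - 199\right) 12 = 497599 - \left(-198\right) 12 = 497599 - -2376 = 497599 + 2376 = 499975$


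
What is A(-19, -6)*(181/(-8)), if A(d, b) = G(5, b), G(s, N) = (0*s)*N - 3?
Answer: 543/8 ≈ 67.875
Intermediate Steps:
G(s, N) = -3 (G(s, N) = 0*N - 3 = 0 - 3 = -3)
A(d, b) = -3
A(-19, -6)*(181/(-8)) = -543/(-8) = -543*(-1)/8 = -3*(-181/8) = 543/8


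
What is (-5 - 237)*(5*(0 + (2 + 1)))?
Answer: -3630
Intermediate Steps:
(-5 - 237)*(5*(0 + (2 + 1))) = -1210*(0 + 3) = -1210*3 = -242*15 = -3630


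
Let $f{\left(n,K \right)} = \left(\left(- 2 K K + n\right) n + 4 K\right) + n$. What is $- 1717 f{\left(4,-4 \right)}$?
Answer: $212908$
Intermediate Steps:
$f{\left(n,K \right)} = n + 4 K + n \left(n - 2 K^{2}\right)$ ($f{\left(n,K \right)} = \left(\left(- 2 K^{2} + n\right) n + 4 K\right) + n = \left(\left(n - 2 K^{2}\right) n + 4 K\right) + n = \left(n \left(n - 2 K^{2}\right) + 4 K\right) + n = \left(4 K + n \left(n - 2 K^{2}\right)\right) + n = n + 4 K + n \left(n - 2 K^{2}\right)$)
$- 1717 f{\left(4,-4 \right)} = - 1717 \left(4 + 4^{2} + 4 \left(-4\right) - 8 \left(-4\right)^{2}\right) = - 1717 \left(4 + 16 - 16 - 8 \cdot 16\right) = - 1717 \left(4 + 16 - 16 - 128\right) = \left(-1717\right) \left(-124\right) = 212908$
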